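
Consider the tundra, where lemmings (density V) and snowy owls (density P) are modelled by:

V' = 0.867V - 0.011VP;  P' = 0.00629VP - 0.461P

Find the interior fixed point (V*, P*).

Set dP/dt = 0 with P > 0: 0.00629V - 0.461 = 0, so V* = 0.461/0.00629 = 73.3.
Set dV/dt = 0 with V > 0: 0.867 - 0.011P = 0, so P* = 0.867/0.011 = 78.8.

V* ≈ 73.3, P* ≈ 78.8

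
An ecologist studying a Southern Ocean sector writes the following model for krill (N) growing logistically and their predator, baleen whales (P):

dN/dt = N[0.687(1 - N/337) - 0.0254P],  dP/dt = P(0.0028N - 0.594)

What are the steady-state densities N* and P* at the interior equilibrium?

From dP/dt = 0 with P > 0: 0.0028N* = 0.594, so N* = 212.
Substitute into dN/dt = 0: 0.687(1 - 212/337) = 0.0254P*.
The bracket is 0.37, giving P* = 0.255/0.0254 = 10.

N* ≈ 212, P* ≈ 10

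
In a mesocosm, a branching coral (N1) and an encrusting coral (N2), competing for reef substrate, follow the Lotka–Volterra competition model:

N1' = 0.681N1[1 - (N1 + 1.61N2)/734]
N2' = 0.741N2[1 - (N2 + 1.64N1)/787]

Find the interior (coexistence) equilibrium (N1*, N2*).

N1* ≈ 325, N2* ≈ 254

Setting both brackets to zero gives the nullclines N1 + 1.61N2 = 734 and 1.64N1 + N2 = 787.
Substituting N2 = 787 - 1.64N1 into the first: N1(1 - 1.61·1.64) = 734 - 1.61·787.
So N1* = -533/-1.64 = 325, and then N2* = 787 - 1.64·325 = 254.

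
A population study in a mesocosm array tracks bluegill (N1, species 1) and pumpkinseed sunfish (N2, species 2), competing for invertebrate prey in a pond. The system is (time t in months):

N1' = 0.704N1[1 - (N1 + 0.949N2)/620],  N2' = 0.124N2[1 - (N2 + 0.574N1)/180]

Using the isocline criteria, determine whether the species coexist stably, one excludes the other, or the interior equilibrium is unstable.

species 1 excludes species 2

Compare the nullcline intercepts: K1/α12 = 620/0.949 = 653 > K2 = 180; K2/α21 = 180/0.574 = 314 < K1 = 620.
Since the inequalities point opposite ways, species 1 can invade but species 2 cannot.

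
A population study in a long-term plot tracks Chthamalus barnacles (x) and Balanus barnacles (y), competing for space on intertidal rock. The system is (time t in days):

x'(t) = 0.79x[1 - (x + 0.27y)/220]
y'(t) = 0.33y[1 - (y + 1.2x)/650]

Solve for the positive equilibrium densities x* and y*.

x* ≈ 65.8, y* ≈ 571

Setting both brackets to zero gives the nullclines x + 0.27y = 220 and 1.2x + y = 650.
Substituting y = 650 - 1.2x into the first: x(1 - 0.27·1.2) = 220 - 0.27·650.
So x* = 44.5/0.676 = 65.8, and then y* = 650 - 1.2·65.8 = 571.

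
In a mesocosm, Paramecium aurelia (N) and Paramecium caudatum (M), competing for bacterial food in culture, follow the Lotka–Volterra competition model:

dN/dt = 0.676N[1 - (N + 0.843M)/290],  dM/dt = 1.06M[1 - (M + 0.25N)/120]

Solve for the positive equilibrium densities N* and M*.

Setting both brackets to zero gives the nullclines N + 0.843M = 290 and 0.25N + M = 120.
Substituting M = 120 - 0.25N into the first: N(1 - 0.843·0.25) = 290 - 0.843·120.
So N* = 189/0.789 = 239, and then M* = 120 - 0.25·239 = 60.2.

N* ≈ 239, M* ≈ 60.2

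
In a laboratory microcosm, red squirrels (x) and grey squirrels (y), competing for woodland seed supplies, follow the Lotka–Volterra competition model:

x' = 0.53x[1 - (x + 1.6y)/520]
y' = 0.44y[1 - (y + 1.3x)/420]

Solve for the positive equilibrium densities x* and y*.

Setting both brackets to zero gives the nullclines x + 1.6y = 520 and 1.3x + y = 420.
Substituting y = 420 - 1.3x into the first: x(1 - 1.6·1.3) = 520 - 1.6·420.
So x* = -152/-1.08 = 141, and then y* = 420 - 1.3·141 = 237.

x* ≈ 141, y* ≈ 237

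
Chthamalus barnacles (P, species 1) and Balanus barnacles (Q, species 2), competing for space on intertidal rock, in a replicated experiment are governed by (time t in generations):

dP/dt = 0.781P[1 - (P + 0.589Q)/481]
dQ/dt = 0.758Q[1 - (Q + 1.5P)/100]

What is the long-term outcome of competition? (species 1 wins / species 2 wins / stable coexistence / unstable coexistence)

Compare the nullcline intercepts: K1/α12 = 481/0.589 = 817 > K2 = 100; K2/α21 = 100/1.5 = 66.7 < K1 = 481.
Since the inequalities point opposite ways, species 1 can invade but species 2 cannot.

species 1 excludes species 2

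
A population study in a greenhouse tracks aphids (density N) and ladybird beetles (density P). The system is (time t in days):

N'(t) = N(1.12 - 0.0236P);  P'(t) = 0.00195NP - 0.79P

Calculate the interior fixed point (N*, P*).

Set dP/dt = 0 with P > 0: 0.00195N - 0.79 = 0, so N* = 0.79/0.00195 = 405.
Set dN/dt = 0 with N > 0: 1.12 - 0.0236P = 0, so P* = 1.12/0.0236 = 47.5.

N* ≈ 405, P* ≈ 47.5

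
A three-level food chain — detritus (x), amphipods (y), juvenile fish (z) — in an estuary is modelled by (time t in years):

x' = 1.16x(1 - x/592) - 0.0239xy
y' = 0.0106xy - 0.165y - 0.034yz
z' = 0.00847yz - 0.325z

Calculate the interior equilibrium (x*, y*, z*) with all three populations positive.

x* ≈ 124, y* ≈ 38.4, z* ≈ 33.8

From dz/dt = 0: 0.00847y* = 0.325, so y* = 38.4.
From dx/dt = 0: 1.16(1 - x*/592) = 0.0239·38.4, giving x* = 592·(1 - 0.791) = 124.
From dy/dt = 0: 0.0106·124 - 0.165 = 0.034z*, so z* = 1.15/0.034 = 33.8.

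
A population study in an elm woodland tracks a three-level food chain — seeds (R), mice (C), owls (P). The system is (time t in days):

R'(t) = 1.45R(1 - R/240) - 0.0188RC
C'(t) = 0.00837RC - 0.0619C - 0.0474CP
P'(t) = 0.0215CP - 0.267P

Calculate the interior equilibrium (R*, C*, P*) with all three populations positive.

From dP/dt = 0: 0.0215C* = 0.267, so C* = 12.4.
From dR/dt = 0: 1.45(1 - R*/240) = 0.0188·12.4, giving R* = 240·(1 - 0.161) = 201.
From dC/dt = 0: 0.00837·201 - 0.0619 = 0.0474P*, so P* = 1.62/0.0474 = 34.3.

R* ≈ 201, C* ≈ 12.4, P* ≈ 34.3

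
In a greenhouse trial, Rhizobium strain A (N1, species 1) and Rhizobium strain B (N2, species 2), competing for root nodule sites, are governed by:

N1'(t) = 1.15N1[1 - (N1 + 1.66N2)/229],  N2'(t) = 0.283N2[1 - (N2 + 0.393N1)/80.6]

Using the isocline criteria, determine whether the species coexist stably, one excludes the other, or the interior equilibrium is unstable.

Compare the nullcline intercepts: K1/α12 = 229/1.66 = 138 > K2 = 80.6; K2/α21 = 80.6/0.393 = 205 < K1 = 229.
Since the inequalities point opposite ways, species 1 can invade but species 2 cannot.

species 1 excludes species 2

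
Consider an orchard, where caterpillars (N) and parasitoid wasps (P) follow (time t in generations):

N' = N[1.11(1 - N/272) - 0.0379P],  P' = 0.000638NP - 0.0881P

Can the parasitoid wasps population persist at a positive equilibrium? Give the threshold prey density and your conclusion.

Threshold N = 138; K > 138, so yes, the predator persists.

The predator equation gives dP/dt > 0 only when N > 0.0881/0.000638 = 138.
Without the predator, N → K = 272. Since 272 > 138, the predator can invade and persist.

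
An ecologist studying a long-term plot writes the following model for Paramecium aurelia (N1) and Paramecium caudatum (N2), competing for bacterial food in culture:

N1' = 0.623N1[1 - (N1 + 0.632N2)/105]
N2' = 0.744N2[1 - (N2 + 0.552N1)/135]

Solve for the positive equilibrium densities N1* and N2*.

Setting both brackets to zero gives the nullclines N1 + 0.632N2 = 105 and 0.552N1 + N2 = 135.
Substituting N2 = 135 - 0.552N1 into the first: N1(1 - 0.632·0.552) = 105 - 0.632·135.
So N1* = 19.7/0.651 = 30.2, and then N2* = 135 - 0.552·30.2 = 118.

N1* ≈ 30.2, N2* ≈ 118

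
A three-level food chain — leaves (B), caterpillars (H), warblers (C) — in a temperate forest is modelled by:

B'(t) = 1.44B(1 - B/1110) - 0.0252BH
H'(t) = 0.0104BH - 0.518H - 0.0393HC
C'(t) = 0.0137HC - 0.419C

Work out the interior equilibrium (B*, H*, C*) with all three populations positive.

From dC/dt = 0: 0.0137H* = 0.419, so H* = 30.6.
From dB/dt = 0: 1.44(1 - B*/1110) = 0.0252·30.6, giving B* = 1110·(1 - 0.535) = 516.
From dH/dt = 0: 0.0104·516 - 0.518 = 0.0393C*, so C* = 4.85/0.0393 = 123.

B* ≈ 516, H* ≈ 30.6, C* ≈ 123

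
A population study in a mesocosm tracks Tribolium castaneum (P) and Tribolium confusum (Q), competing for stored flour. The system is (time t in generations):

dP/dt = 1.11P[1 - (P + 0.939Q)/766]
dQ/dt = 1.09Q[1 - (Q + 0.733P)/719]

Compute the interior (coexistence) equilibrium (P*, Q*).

P* ≈ 291, Q* ≈ 505

Setting both brackets to zero gives the nullclines P + 0.939Q = 766 and 0.733P + Q = 719.
Substituting Q = 719 - 0.733P into the first: P(1 - 0.939·0.733) = 766 - 0.939·719.
So P* = 90.9/0.312 = 291, and then Q* = 719 - 0.733·291 = 505.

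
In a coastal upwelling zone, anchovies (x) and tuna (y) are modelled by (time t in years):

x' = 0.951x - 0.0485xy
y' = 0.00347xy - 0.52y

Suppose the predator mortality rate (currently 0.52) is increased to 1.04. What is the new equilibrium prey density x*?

At the interior fixed point, setting dy/dt = 0 with y > 0 fixes x* = (predator death rate)/(xy coefficient) — independent of the other coefficients.
With the change, x* = 1.04/0.00347 = 300; it rises from 150.

x* ≈ 300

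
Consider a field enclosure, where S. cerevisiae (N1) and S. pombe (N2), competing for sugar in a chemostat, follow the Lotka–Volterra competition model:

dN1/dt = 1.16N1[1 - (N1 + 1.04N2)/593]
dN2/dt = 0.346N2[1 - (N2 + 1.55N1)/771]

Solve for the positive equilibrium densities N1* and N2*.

Setting both brackets to zero gives the nullclines N1 + 1.04N2 = 593 and 1.55N1 + N2 = 771.
Substituting N2 = 771 - 1.55N1 into the first: N1(1 - 1.04·1.55) = 593 - 1.04·771.
So N1* = -209/-0.612 = 341, and then N2* = 771 - 1.55·341 = 242.

N1* ≈ 341, N2* ≈ 242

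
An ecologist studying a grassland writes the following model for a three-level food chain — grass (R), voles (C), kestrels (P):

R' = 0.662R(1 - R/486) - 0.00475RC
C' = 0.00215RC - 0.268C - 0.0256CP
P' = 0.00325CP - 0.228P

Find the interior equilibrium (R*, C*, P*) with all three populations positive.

From dP/dt = 0: 0.00325C* = 0.228, so C* = 70.2.
From dR/dt = 0: 0.662(1 - R*/486) = 0.00475·70.2, giving R* = 486·(1 - 0.503) = 241.
From dC/dt = 0: 0.00215·241 - 0.268 = 0.0256P*, so P* = 0.251/0.0256 = 9.8.

R* ≈ 241, C* ≈ 70.2, P* ≈ 9.8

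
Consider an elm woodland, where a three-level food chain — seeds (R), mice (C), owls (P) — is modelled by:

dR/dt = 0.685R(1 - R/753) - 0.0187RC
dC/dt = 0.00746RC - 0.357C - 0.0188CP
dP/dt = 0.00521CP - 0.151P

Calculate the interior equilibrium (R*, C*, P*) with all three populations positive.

From dP/dt = 0: 0.00521C* = 0.151, so C* = 29.
From dR/dt = 0: 0.685(1 - R*/753) = 0.0187·29, giving R* = 753·(1 - 0.791) = 157.
From dC/dt = 0: 0.00746·157 - 0.357 = 0.0188P*, so P* = 0.816/0.0188 = 43.4.

R* ≈ 157, C* ≈ 29, P* ≈ 43.4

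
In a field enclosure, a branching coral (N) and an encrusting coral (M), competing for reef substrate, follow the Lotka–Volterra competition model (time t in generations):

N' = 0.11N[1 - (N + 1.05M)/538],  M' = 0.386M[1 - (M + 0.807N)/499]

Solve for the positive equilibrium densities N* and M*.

Setting both brackets to zero gives the nullclines N + 1.05M = 538 and 0.807N + M = 499.
Substituting M = 499 - 0.807N into the first: N(1 - 1.05·0.807) = 538 - 1.05·499.
So N* = 14/0.153 = 92, and then M* = 499 - 0.807·92 = 425.

N* ≈ 92, M* ≈ 425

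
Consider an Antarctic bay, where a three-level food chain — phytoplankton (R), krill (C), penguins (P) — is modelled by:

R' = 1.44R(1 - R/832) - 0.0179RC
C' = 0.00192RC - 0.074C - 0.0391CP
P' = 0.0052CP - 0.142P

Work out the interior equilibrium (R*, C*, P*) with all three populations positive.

From dP/dt = 0: 0.0052C* = 0.142, so C* = 27.3.
From dR/dt = 0: 1.44(1 - R*/832) = 0.0179·27.3, giving R* = 832·(1 - 0.339) = 550.
From dC/dt = 0: 0.00192·550 - 0.074 = 0.0391P*, so P* = 0.981/0.0391 = 25.1.

R* ≈ 550, C* ≈ 27.3, P* ≈ 25.1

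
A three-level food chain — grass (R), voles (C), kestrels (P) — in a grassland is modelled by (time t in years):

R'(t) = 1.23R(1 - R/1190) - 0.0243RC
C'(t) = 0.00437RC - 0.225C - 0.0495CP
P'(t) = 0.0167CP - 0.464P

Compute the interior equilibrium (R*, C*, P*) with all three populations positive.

R* ≈ 537, C* ≈ 27.8, P* ≈ 42.8

From dP/dt = 0: 0.0167C* = 0.464, so C* = 27.8.
From dR/dt = 0: 1.23(1 - R*/1190) = 0.0243·27.8, giving R* = 1190·(1 - 0.549) = 537.
From dC/dt = 0: 0.00437·537 - 0.225 = 0.0495P*, so P* = 2.12/0.0495 = 42.8.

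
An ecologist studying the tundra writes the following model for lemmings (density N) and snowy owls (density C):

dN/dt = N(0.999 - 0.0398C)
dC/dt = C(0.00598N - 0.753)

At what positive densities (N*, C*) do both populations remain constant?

N* ≈ 126, C* ≈ 25.1

Set dC/dt = 0 with C > 0: 0.00598N - 0.753 = 0, so N* = 0.753/0.00598 = 126.
Set dN/dt = 0 with N > 0: 0.999 - 0.0398C = 0, so C* = 0.999/0.0398 = 25.1.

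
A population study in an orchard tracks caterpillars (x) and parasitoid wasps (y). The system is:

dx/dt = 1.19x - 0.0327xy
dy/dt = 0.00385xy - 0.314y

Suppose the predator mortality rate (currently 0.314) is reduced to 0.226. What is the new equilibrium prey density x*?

At the interior fixed point, setting dy/dt = 0 with y > 0 fixes x* = (predator death rate)/(xy coefficient) — independent of the other coefficients.
With the change, x* = 0.226/0.00385 = 58.7; it falls from 81.6.

x* ≈ 58.7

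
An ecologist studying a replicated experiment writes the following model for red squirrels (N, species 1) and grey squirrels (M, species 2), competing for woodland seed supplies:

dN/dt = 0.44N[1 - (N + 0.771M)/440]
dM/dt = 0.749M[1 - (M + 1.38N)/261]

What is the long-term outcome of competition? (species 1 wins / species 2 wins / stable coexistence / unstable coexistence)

Compare the nullcline intercepts: K1/α12 = 440/0.771 = 571 > K2 = 261; K2/α21 = 261/1.38 = 189 < K1 = 440.
Since the inequalities point opposite ways, species 1 can invade but species 2 cannot.

species 1 excludes species 2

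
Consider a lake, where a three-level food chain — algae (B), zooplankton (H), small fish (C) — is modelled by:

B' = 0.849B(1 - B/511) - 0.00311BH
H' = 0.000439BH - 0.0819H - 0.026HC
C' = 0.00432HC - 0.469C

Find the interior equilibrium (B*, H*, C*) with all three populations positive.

B* ≈ 308, H* ≈ 109, C* ≈ 2.05

From dC/dt = 0: 0.00432H* = 0.469, so H* = 109.
From dB/dt = 0: 0.849(1 - B*/511) = 0.00311·109, giving B* = 511·(1 - 0.398) = 308.
From dH/dt = 0: 0.000439·308 - 0.0819 = 0.026C*, so C* = 0.0532/0.026 = 2.05.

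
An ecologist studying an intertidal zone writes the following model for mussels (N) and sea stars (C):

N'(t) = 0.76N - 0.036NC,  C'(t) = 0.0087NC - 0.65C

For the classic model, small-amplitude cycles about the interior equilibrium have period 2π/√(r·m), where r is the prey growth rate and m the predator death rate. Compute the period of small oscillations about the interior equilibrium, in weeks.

T ≈ 8.94 weeks

Here r = 0.76 and m = 0.65, so r·m = 0.494.
ω = √0.494 = 0.703 per week, hence T = 2π/ω ≈ 8.94 weeks.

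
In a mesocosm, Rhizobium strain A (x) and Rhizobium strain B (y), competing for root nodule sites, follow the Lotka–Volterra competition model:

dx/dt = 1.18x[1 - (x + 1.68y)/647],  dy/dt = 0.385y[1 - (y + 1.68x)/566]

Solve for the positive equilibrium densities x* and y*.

x* ≈ 167, y* ≈ 286

Setting both brackets to zero gives the nullclines x + 1.68y = 647 and 1.68x + y = 566.
Substituting y = 566 - 1.68x into the first: x(1 - 1.68·1.68) = 647 - 1.68·566.
So x* = -304/-1.82 = 167, and then y* = 566 - 1.68·167 = 286.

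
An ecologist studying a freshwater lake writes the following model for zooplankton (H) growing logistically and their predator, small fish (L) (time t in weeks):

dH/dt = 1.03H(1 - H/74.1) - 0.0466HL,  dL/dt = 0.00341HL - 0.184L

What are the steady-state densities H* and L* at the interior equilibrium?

H* ≈ 54, L* ≈ 6.01

From dL/dt = 0 with L > 0: 0.00341H* = 0.184, so H* = 54.
Substitute into dH/dt = 0: 1.03(1 - 54/74.1) = 0.0466L*.
The bracket is 0.272, giving L* = 0.28/0.0466 = 6.01.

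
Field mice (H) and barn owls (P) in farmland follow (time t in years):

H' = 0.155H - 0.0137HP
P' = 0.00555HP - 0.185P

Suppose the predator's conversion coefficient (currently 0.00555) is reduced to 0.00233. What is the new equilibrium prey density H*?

At the interior fixed point, setting dP/dt = 0 with P > 0 fixes H* = (predator death rate)/(HP coefficient) — independent of the other coefficients.
With the change, H* = 0.185/0.00233 = 79.4; it rises from 33.3.

H* ≈ 79.4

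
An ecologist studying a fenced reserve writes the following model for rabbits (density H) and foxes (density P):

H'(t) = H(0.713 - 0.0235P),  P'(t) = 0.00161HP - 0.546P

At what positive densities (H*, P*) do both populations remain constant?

Set dP/dt = 0 with P > 0: 0.00161H - 0.546 = 0, so H* = 0.546/0.00161 = 339.
Set dH/dt = 0 with H > 0: 0.713 - 0.0235P = 0, so P* = 0.713/0.0235 = 30.3.

H* ≈ 339, P* ≈ 30.3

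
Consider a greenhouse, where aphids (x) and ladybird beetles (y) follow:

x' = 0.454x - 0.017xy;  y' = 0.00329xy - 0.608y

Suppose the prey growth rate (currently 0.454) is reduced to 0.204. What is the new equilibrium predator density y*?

y* ≈ 12

At the interior fixed point, setting dx/dt = 0 with x > 0 fixes y* = (prey growth rate)/(xy coefficient) — independent of the other coefficients.
With the change, y* = 0.204/0.017 = 12; it falls from 26.7.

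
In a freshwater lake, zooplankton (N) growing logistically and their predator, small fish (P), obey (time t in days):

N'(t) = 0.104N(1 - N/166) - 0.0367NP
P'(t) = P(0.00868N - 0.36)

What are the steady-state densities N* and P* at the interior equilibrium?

N* ≈ 41.5, P* ≈ 2.13

From dP/dt = 0 with P > 0: 0.00868N* = 0.36, so N* = 41.5.
Substitute into dN/dt = 0: 0.104(1 - 41.5/166) = 0.0367P*.
The bracket is 0.75, giving P* = 0.078/0.0367 = 2.13.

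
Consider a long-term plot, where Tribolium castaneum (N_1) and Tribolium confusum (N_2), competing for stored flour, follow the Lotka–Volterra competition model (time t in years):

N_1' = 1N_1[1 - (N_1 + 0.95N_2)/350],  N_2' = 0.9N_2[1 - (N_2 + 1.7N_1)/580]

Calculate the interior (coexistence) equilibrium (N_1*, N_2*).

Setting both brackets to zero gives the nullclines N_1 + 0.95N_2 = 350 and 1.7N_1 + N_2 = 580.
Substituting N_2 = 580 - 1.7N_1 into the first: N_1(1 - 0.95·1.7) = 350 - 0.95·580.
So N_1* = -201/-0.615 = 327, and then N_2* = 580 - 1.7·327 = 24.4.

N_1* ≈ 327, N_2* ≈ 24.4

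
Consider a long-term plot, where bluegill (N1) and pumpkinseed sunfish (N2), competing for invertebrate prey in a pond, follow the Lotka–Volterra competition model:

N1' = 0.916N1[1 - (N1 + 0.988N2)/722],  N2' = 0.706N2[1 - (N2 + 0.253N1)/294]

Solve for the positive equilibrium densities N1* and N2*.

Setting both brackets to zero gives the nullclines N1 + 0.988N2 = 722 and 0.253N1 + N2 = 294.
Substituting N2 = 294 - 0.253N1 into the first: N1(1 - 0.988·0.253) = 722 - 0.988·294.
So N1* = 432/0.75 = 575, and then N2* = 294 - 0.253·575 = 148.

N1* ≈ 575, N2* ≈ 148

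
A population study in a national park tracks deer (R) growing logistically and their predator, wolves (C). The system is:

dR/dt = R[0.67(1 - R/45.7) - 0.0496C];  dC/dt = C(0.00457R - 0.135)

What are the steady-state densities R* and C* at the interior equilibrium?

R* ≈ 29.5, C* ≈ 4.78

From dC/dt = 0 with C > 0: 0.00457R* = 0.135, so R* = 29.5.
Substitute into dR/dt = 0: 0.67(1 - 29.5/45.7) = 0.0496C*.
The bracket is 0.354, giving C* = 0.237/0.0496 = 4.78.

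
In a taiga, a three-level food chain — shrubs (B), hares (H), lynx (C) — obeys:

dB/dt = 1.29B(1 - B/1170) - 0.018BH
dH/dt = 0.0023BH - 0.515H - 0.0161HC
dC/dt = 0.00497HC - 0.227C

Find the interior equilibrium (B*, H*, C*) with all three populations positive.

From dC/dt = 0: 0.00497H* = 0.227, so H* = 45.7.
From dB/dt = 0: 1.29(1 - B*/1170) = 0.018·45.7, giving B* = 1170·(1 - 0.637) = 424.
From dH/dt = 0: 0.0023·424 - 0.515 = 0.0161C*, so C* = 0.461/0.0161 = 28.6.

B* ≈ 424, H* ≈ 45.7, C* ≈ 28.6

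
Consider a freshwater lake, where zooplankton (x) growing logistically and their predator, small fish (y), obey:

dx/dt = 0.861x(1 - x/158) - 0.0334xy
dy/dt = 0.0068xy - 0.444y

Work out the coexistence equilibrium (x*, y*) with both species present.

x* ≈ 65.3, y* ≈ 15.1

From dy/dt = 0 with y > 0: 0.0068x* = 0.444, so x* = 65.3.
Substitute into dx/dt = 0: 0.861(1 - 65.3/158) = 0.0334y*.
The bracket is 0.587, giving y* = 0.505/0.0334 = 15.1.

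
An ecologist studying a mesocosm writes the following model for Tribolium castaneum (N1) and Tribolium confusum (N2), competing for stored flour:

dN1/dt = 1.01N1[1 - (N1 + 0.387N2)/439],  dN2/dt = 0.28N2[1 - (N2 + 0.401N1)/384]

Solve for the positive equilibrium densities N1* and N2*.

N1* ≈ 344, N2* ≈ 246

Setting both brackets to zero gives the nullclines N1 + 0.387N2 = 439 and 0.401N1 + N2 = 384.
Substituting N2 = 384 - 0.401N1 into the first: N1(1 - 0.387·0.401) = 439 - 0.387·384.
So N1* = 290/0.845 = 344, and then N2* = 384 - 0.401·344 = 246.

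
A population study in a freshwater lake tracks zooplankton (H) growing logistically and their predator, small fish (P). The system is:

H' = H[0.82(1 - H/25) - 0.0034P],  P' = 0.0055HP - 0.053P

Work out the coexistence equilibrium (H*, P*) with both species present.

H* ≈ 9.64, P* ≈ 148

From dP/dt = 0 with P > 0: 0.0055H* = 0.053, so H* = 9.64.
Substitute into dH/dt = 0: 0.82(1 - 9.64/25) = 0.0034P*.
The bracket is 0.615, giving P* = 0.504/0.0034 = 148.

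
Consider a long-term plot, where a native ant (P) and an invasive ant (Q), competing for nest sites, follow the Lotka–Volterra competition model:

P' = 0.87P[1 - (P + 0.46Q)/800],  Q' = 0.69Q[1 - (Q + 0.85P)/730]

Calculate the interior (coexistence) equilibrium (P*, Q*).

Setting both brackets to zero gives the nullclines P + 0.46Q = 800 and 0.85P + Q = 730.
Substituting Q = 730 - 0.85P into the first: P(1 - 0.46·0.85) = 800 - 0.46·730.
So P* = 464/0.609 = 762, and then Q* = 730 - 0.85·762 = 82.1.

P* ≈ 762, Q* ≈ 82.1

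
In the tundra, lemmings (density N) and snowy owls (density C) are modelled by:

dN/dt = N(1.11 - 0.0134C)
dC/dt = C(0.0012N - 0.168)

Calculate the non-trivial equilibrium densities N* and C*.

Set dC/dt = 0 with C > 0: 0.0012N - 0.168 = 0, so N* = 0.168/0.0012 = 140.
Set dN/dt = 0 with N > 0: 1.11 - 0.0134C = 0, so C* = 1.11/0.0134 = 82.8.

N* ≈ 140, C* ≈ 82.8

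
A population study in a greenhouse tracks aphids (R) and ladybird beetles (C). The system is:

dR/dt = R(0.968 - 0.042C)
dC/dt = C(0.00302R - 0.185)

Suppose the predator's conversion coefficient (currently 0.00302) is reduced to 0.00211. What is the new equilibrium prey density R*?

At the interior fixed point, setting dC/dt = 0 with C > 0 fixes R* = (predator death rate)/(RC coefficient) — independent of the other coefficients.
With the change, R* = 0.185/0.00211 = 87.7; it rises from 61.3.

R* ≈ 87.7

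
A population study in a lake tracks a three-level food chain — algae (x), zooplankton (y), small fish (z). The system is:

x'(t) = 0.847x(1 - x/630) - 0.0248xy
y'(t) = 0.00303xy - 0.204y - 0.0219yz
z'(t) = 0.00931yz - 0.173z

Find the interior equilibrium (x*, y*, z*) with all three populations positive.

From dz/dt = 0: 0.00931y* = 0.173, so y* = 18.6.
From dx/dt = 0: 0.847(1 - x*/630) = 0.0248·18.6, giving x* = 630·(1 - 0.544) = 287.
From dy/dt = 0: 0.00303·287 - 0.204 = 0.0219z*, so z* = 0.666/0.0219 = 30.4.

x* ≈ 287, y* ≈ 18.6, z* ≈ 30.4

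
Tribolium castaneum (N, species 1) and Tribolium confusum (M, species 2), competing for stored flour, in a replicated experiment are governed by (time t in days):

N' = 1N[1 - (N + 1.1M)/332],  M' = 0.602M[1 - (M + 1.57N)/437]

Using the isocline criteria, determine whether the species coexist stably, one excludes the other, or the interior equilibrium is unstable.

Compare the nullcline intercepts: K1/α12 = 332/1.1 = 302 < K2 = 437; K2/α21 = 437/1.57 = 278 < K1 = 332.
Since both are reversed, neither can invade when rare; the interior point is a saddle.

unstable coexistence (outcome depends on initial conditions)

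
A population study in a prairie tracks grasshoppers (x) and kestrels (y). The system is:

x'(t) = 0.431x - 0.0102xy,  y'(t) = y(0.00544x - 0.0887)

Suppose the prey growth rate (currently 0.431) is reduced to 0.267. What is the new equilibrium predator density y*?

y* ≈ 26.2

At the interior fixed point, setting dx/dt = 0 with x > 0 fixes y* = (prey growth rate)/(xy coefficient) — independent of the other coefficients.
With the change, y* = 0.267/0.0102 = 26.2; it falls from 42.3.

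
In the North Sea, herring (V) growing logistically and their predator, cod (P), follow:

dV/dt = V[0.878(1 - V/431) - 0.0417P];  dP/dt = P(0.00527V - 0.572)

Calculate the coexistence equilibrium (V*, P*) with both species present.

V* ≈ 109, P* ≈ 15.8

From dP/dt = 0 with P > 0: 0.00527V* = 0.572, so V* = 109.
Substitute into dV/dt = 0: 0.878(1 - 109/431) = 0.0417P*.
The bracket is 0.748, giving P* = 0.657/0.0417 = 15.8.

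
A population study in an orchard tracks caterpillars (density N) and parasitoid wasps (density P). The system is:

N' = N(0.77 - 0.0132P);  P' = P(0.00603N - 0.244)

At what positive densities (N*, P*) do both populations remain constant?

Set dP/dt = 0 with P > 0: 0.00603N - 0.244 = 0, so N* = 0.244/0.00603 = 40.5.
Set dN/dt = 0 with N > 0: 0.77 - 0.0132P = 0, so P* = 0.77/0.0132 = 58.3.

N* ≈ 40.5, P* ≈ 58.3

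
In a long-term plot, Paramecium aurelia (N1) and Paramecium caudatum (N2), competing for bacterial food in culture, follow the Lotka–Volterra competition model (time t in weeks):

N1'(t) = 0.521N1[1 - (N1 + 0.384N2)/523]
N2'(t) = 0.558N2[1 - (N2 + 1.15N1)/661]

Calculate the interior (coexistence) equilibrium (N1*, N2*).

N1* ≈ 482, N2* ≈ 107

Setting both brackets to zero gives the nullclines N1 + 0.384N2 = 523 and 1.15N1 + N2 = 661.
Substituting N2 = 661 - 1.15N1 into the first: N1(1 - 0.384·1.15) = 523 - 0.384·661.
So N1* = 269/0.558 = 482, and then N2* = 661 - 1.15·482 = 107.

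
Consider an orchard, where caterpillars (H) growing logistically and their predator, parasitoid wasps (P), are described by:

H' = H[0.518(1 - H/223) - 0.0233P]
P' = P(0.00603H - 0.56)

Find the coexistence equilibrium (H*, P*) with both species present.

H* ≈ 92.9, P* ≈ 13

From dP/dt = 0 with P > 0: 0.00603H* = 0.56, so H* = 92.9.
Substitute into dH/dt = 0: 0.518(1 - 92.9/223) = 0.0233P*.
The bracket is 0.584, giving P* = 0.302/0.0233 = 13.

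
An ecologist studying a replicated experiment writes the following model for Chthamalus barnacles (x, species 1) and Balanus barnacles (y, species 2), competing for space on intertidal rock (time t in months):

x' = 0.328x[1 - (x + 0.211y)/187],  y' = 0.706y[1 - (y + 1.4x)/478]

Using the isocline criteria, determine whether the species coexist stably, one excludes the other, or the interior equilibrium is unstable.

stable coexistence

Compare the nullcline intercepts: K1/α12 = 187/0.211 = 886 > K2 = 478; K2/α21 = 478/1.4 = 341 > K1 = 187.
Since both inequalities hold, each species can invade when rare, so the interior equilibrium is stable.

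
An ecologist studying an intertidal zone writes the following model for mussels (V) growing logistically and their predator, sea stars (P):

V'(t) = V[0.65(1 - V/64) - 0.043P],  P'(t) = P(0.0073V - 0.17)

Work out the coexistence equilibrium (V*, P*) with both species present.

V* ≈ 23.3, P* ≈ 9.62

From dP/dt = 0 with P > 0: 0.0073V* = 0.17, so V* = 23.3.
Substitute into dV/dt = 0: 0.65(1 - 23.3/64) = 0.043P*.
The bracket is 0.636, giving P* = 0.413/0.043 = 9.62.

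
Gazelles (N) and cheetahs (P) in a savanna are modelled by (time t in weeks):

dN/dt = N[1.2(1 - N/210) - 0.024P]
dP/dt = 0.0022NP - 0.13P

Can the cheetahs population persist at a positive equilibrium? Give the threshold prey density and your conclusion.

Threshold N = 59.1; K > 59.1, so yes, the predator persists.

The predator equation gives dP/dt > 0 only when N > 0.13/0.0022 = 59.1.
Without the predator, N → K = 210. Since 210 > 59.1, the predator can invade and persist.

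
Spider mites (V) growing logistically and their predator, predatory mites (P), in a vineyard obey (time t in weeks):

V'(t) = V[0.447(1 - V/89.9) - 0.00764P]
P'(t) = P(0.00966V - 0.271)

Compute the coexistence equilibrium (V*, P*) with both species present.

V* ≈ 28.1, P* ≈ 40.3

From dP/dt = 0 with P > 0: 0.00966V* = 0.271, so V* = 28.1.
Substitute into dV/dt = 0: 0.447(1 - 28.1/89.9) = 0.00764P*.
The bracket is 0.688, giving P* = 0.308/0.00764 = 40.3.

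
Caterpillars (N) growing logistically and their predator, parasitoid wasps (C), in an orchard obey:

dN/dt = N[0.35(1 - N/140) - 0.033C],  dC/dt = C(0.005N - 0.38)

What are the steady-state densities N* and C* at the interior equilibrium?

From dC/dt = 0 with C > 0: 0.005N* = 0.38, so N* = 76.
Substitute into dN/dt = 0: 0.35(1 - 76/140) = 0.033C*.
The bracket is 0.457, giving C* = 0.16/0.033 = 4.85.

N* ≈ 76, C* ≈ 4.85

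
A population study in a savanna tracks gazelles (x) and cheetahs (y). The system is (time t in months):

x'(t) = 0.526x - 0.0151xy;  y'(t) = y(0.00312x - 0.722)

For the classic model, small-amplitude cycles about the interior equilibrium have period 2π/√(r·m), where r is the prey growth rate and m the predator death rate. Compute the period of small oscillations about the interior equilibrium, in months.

Here r = 0.526 and m = 0.722, so r·m = 0.38.
ω = √0.38 = 0.616 per month, hence T = 2π/ω ≈ 10.2 months.

T ≈ 10.2 months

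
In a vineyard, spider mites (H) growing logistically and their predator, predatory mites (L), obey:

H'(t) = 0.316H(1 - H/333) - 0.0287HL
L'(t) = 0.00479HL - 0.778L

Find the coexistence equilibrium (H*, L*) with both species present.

From dL/dt = 0 with L > 0: 0.00479H* = 0.778, so H* = 162.
Substitute into dH/dt = 0: 0.316(1 - 162/333) = 0.0287L*.
The bracket is 0.512, giving L* = 0.162/0.0287 = 5.64.

H* ≈ 162, L* ≈ 5.64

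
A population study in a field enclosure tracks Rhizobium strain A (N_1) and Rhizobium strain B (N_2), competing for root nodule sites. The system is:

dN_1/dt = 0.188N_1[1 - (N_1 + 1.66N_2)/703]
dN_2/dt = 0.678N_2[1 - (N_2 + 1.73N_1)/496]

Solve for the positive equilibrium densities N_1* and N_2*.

Setting both brackets to zero gives the nullclines N_1 + 1.66N_2 = 703 and 1.73N_1 + N_2 = 496.
Substituting N_2 = 496 - 1.73N_1 into the first: N_1(1 - 1.66·1.73) = 703 - 1.66·496.
So N_1* = -120/-1.87 = 64.3, and then N_2* = 496 - 1.73·64.3 = 385.

N_1* ≈ 64.3, N_2* ≈ 385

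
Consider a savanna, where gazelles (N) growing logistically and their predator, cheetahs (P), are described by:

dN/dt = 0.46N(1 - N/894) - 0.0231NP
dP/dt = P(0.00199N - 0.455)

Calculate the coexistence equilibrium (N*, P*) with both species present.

N* ≈ 229, P* ≈ 14.8

From dP/dt = 0 with P > 0: 0.00199N* = 0.455, so N* = 229.
Substitute into dN/dt = 0: 0.46(1 - 229/894) = 0.0231P*.
The bracket is 0.744, giving P* = 0.342/0.0231 = 14.8.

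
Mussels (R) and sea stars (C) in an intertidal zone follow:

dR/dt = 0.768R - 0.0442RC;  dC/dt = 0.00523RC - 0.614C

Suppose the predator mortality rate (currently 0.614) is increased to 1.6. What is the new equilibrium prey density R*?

R* ≈ 306

At the interior fixed point, setting dC/dt = 0 with C > 0 fixes R* = (predator death rate)/(RC coefficient) — independent of the other coefficients.
With the change, R* = 1.6/0.00523 = 306; it rises from 117.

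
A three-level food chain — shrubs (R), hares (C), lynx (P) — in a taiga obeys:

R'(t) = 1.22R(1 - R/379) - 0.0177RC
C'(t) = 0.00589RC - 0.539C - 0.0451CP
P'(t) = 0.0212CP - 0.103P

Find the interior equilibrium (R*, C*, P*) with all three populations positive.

From dP/dt = 0: 0.0212C* = 0.103, so C* = 4.86.
From dR/dt = 0: 1.22(1 - R*/379) = 0.0177·4.86, giving R* = 379·(1 - 0.0705) = 352.
From dC/dt = 0: 0.00589·352 - 0.539 = 0.0451P*, so P* = 1.54/0.0451 = 34.1.

R* ≈ 352, C* ≈ 4.86, P* ≈ 34.1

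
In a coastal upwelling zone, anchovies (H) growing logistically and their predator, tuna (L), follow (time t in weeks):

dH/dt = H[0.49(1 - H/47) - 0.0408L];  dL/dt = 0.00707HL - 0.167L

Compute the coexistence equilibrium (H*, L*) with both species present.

H* ≈ 23.6, L* ≈ 5.97

From dL/dt = 0 with L > 0: 0.00707H* = 0.167, so H* = 23.6.
Substitute into dH/dt = 0: 0.49(1 - 23.6/47) = 0.0408L*.
The bracket is 0.497, giving L* = 0.244/0.0408 = 5.97.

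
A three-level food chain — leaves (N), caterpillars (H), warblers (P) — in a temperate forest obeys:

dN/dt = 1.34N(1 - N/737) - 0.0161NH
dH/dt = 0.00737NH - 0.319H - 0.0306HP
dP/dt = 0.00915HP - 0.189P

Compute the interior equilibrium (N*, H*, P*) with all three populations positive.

N* ≈ 554, H* ≈ 20.7, P* ≈ 123

From dP/dt = 0: 0.00915H* = 0.189, so H* = 20.7.
From dN/dt = 0: 1.34(1 - N*/737) = 0.0161·20.7, giving N* = 737·(1 - 0.248) = 554.
From dH/dt = 0: 0.00737·554 - 0.319 = 0.0306P*, so P* = 3.76/0.0306 = 123.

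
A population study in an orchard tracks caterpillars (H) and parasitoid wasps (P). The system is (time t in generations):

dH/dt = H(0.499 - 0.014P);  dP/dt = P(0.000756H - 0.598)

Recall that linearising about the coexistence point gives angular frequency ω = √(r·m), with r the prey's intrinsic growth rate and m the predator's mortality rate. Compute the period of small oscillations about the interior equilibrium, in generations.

Here r = 0.499 and m = 0.598, so r·m = 0.298.
ω = √0.298 = 0.546 per generation, hence T = 2π/ω ≈ 11.5 generations.

T ≈ 11.5 generations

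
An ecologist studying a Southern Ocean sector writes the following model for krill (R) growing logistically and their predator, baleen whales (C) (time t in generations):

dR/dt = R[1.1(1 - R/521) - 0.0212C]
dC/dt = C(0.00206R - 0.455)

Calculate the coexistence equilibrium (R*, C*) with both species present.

From dC/dt = 0 with C > 0: 0.00206R* = 0.455, so R* = 221.
Substitute into dR/dt = 0: 1.1(1 - 221/521) = 0.0212C*.
The bracket is 0.576, giving C* = 0.634/0.0212 = 29.9.

R* ≈ 221, C* ≈ 29.9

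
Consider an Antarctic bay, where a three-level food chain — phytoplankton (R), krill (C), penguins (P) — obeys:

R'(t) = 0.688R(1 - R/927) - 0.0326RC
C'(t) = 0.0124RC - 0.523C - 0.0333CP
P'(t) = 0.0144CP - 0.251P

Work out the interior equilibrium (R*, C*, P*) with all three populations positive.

R* ≈ 161, C* ≈ 17.4, P* ≈ 44.4

From dP/dt = 0: 0.0144C* = 0.251, so C* = 17.4.
From dR/dt = 0: 0.688(1 - R*/927) = 0.0326·17.4, giving R* = 927·(1 - 0.826) = 161.
From dC/dt = 0: 0.0124·161 - 0.523 = 0.0333P*, so P* = 1.48/0.0333 = 44.4.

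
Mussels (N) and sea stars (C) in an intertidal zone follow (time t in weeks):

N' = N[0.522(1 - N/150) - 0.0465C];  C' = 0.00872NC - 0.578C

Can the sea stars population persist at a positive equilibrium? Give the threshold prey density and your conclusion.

The predator equation gives dC/dt > 0 only when N > 0.578/0.00872 = 66.3.
Without the predator, N → K = 150. Since 150 > 66.3, the predator can invade and persist.

Threshold N = 66.3; K > 66.3, so yes, the predator persists.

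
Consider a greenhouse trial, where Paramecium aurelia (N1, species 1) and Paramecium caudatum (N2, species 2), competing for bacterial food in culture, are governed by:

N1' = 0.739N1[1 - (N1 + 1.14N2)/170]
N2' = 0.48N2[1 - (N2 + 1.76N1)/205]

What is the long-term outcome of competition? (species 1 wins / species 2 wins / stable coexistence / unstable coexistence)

Compare the nullcline intercepts: K1/α12 = 170/1.14 = 149 < K2 = 205; K2/α21 = 205/1.76 = 116 < K1 = 170.
Since both are reversed, neither can invade when rare; the interior point is a saddle.

unstable coexistence (outcome depends on initial conditions)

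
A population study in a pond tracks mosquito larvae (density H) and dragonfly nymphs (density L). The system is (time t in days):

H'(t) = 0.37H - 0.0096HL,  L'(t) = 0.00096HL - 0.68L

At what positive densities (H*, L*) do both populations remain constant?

H* ≈ 708, L* ≈ 38.5

Set dL/dt = 0 with L > 0: 0.00096H - 0.68 = 0, so H* = 0.68/0.00096 = 708.
Set dH/dt = 0 with H > 0: 0.37 - 0.0096L = 0, so L* = 0.37/0.0096 = 38.5.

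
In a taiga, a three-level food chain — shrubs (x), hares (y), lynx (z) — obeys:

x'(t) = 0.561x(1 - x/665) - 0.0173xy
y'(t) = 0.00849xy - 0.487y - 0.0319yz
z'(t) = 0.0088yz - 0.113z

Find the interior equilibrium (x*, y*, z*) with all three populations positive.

x* ≈ 402, y* ≈ 12.8, z* ≈ 91.6

From dz/dt = 0: 0.0088y* = 0.113, so y* = 12.8.
From dx/dt = 0: 0.561(1 - x*/665) = 0.0173·12.8, giving x* = 665·(1 - 0.396) = 402.
From dy/dt = 0: 0.00849·402 - 0.487 = 0.0319z*, so z* = 2.92/0.0319 = 91.6.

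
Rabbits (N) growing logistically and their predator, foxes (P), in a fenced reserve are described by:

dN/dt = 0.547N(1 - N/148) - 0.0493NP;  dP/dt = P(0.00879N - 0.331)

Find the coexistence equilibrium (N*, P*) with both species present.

N* ≈ 37.7, P* ≈ 8.27

From dP/dt = 0 with P > 0: 0.00879N* = 0.331, so N* = 37.7.
Substitute into dN/dt = 0: 0.547(1 - 37.7/148) = 0.0493P*.
The bracket is 0.746, giving P* = 0.408/0.0493 = 8.27.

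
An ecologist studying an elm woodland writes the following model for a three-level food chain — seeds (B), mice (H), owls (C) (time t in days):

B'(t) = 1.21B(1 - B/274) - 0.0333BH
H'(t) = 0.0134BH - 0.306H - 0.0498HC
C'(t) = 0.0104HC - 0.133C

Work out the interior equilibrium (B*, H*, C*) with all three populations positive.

From dC/dt = 0: 0.0104H* = 0.133, so H* = 12.8.
From dB/dt = 0: 1.21(1 - B*/274) = 0.0333·12.8, giving B* = 274·(1 - 0.352) = 178.
From dH/dt = 0: 0.0134·178 - 0.306 = 0.0498C*, so C* = 2.07/0.0498 = 41.6.

B* ≈ 178, H* ≈ 12.8, C* ≈ 41.6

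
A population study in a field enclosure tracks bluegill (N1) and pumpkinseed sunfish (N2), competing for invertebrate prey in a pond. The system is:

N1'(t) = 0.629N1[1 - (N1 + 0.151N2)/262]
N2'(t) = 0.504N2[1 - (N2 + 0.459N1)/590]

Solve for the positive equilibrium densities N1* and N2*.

Setting both brackets to zero gives the nullclines N1 + 0.151N2 = 262 and 0.459N1 + N2 = 590.
Substituting N2 = 590 - 0.459N1 into the first: N1(1 - 0.151·0.459) = 262 - 0.151·590.
So N1* = 173/0.931 = 186, and then N2* = 590 - 0.459·186 = 505.

N1* ≈ 186, N2* ≈ 505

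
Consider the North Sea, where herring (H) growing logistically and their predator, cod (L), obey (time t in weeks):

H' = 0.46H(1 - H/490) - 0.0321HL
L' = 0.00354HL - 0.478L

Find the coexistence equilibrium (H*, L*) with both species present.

From dL/dt = 0 with L > 0: 0.00354H* = 0.478, so H* = 135.
Substitute into dH/dt = 0: 0.46(1 - 135/490) = 0.0321L*.
The bracket is 0.724, giving L* = 0.333/0.0321 = 10.4.

H* ≈ 135, L* ≈ 10.4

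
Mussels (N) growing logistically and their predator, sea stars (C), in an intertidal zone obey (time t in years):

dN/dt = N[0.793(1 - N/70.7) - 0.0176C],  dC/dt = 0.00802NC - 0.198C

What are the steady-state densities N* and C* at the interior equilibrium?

N* ≈ 24.7, C* ≈ 29.3

From dC/dt = 0 with C > 0: 0.00802N* = 0.198, so N* = 24.7.
Substitute into dN/dt = 0: 0.793(1 - 24.7/70.7) = 0.0176C*.
The bracket is 0.651, giving C* = 0.516/0.0176 = 29.3.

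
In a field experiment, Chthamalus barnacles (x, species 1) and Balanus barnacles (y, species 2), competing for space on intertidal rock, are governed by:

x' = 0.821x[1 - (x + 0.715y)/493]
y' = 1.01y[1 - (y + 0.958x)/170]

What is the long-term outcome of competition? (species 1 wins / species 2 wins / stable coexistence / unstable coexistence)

species 1 excludes species 2

Compare the nullcline intercepts: K1/α12 = 493/0.715 = 690 > K2 = 170; K2/α21 = 170/0.958 = 177 < K1 = 493.
Since the inequalities point opposite ways, species 1 can invade but species 2 cannot.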